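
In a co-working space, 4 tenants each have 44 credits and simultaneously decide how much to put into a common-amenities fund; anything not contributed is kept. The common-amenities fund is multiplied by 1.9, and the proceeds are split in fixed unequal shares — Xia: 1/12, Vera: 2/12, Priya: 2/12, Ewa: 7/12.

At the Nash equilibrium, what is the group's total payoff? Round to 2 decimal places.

215.60 credits

Player j's private return per contributed unit is 1.9 × (j's share). Contributing is weakly dominant for j when that share is at least 1/1.9 = 0.5263, and contributing 0 is dominant otherwise.
The only share above 0.5263 is Ewa's 7/12, contributing 44; the remaining 3 contribute 0. Total contributed: 44.
The common-amenities fund pays out 1.9 × 44 = 83.60 in total (split across the unequal shares, but the aggregate is all that matters for the group sum).
The 3 free-riders keep 44 each, adding 132. Group total = 132 + 83.60 = 215.60.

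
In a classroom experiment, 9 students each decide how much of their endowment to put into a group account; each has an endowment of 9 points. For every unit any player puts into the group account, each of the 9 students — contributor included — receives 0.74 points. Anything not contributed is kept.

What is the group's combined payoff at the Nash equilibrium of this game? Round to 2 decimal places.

The private return per contributed unit is 0.74 < 1, so contributing 0 is dominant for every player. At the Nash equilibrium everyone keeps their 9, and the group total is 9 × 9 = 81.

81.00 points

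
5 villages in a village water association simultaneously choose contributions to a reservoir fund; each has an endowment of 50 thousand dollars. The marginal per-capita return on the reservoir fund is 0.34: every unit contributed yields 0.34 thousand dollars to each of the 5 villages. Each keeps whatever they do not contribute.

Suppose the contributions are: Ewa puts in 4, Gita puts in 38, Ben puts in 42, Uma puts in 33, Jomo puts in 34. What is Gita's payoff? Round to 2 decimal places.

Total contributed: 4 + 38 + 42 + 33 + 34 = 151.
Each receives 0.34 × 151 = 51.34 from the reservoir fund.
Gita keeps 50 − 38 = 12, so Gita's payoff is 12 + 51.34 = 63.34.

63.34 thousand dollars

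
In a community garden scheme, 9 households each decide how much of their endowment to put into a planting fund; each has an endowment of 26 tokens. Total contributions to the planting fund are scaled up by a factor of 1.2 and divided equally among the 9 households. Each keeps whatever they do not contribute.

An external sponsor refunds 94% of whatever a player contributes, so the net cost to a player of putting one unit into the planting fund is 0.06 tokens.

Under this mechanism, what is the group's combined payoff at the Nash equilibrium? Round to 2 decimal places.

The effective private return per unit is now (1.2/9) / 0.06 = 2.2222 > 1, so every player's dominant strategy flips to full contribution.
So the Nash equilibrium is full contribution by all 9; the group earns 9 × (26 × 0.94 + 1.2 × 26) = 500.76.

500.76 tokens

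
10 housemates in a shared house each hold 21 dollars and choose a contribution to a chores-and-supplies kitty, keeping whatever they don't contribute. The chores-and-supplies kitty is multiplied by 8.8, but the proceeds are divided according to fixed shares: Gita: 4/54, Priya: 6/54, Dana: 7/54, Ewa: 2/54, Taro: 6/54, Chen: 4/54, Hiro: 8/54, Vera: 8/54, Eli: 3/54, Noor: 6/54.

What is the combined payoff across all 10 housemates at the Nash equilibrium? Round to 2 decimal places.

701.40 dollars

Each unit j contributes comes back to j as 8.8 × (j's share), so j prefers to contribute only if that share exceeds 1/8.8 = 0.1136; otherwise keeping the unit dominates.
Dana, Hiro and Vera clear that bar, contributing 21 each; the remaining 7 contribute 0. Total contributed: 63.
The chores-and-supplies kitty pays out 8.8 × 63 = 554.40 in total (split across the unequal shares, but the aggregate is all that matters for the group sum).
The 7 free-riders keep 21 each, adding 147. Group total = 147 + 554.40 = 701.40.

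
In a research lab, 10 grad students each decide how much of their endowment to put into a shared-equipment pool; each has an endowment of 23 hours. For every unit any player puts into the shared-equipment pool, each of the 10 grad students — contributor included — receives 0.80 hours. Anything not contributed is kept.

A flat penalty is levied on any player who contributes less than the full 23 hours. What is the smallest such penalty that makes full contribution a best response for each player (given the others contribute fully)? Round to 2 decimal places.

Given the others contribute fully, the best deviation is to contribute 0 (any partial contribution still incurs the fine and gives up units whose private return 0.80 is below 1).
Deviating from 23 to 0 saves 23 hours but forfeits the deviator's share of the drop in the shared-equipment pool: 0.80 × 23 = 18.40.
So the deviation gain is 23 − 18.40 = 4.60, and the fine must be at least 4.60 hours to wipe it out.

4.60 hours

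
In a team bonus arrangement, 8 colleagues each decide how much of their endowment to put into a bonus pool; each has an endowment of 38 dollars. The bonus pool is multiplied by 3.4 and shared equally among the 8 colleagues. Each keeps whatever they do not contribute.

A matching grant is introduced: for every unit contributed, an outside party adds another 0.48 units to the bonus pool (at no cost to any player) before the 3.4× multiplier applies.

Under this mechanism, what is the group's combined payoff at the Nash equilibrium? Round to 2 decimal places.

304.00 dollars

The effective private return is 3.4 × 1.48 / 8 = 0.6290, which is still under 1, so the mechanism doesn't change anyone's dominant strategy: zero contribution.
At the Nash equilibrium no one contributes; group total payoff = 8 × 38 = 304.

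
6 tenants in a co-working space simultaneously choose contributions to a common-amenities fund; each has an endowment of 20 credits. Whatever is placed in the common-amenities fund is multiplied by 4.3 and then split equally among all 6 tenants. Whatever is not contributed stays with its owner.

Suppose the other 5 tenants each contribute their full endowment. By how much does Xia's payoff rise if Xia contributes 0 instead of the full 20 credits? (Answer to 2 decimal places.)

5.67 credits

Switching from a contribution of 20 to 0 lets Xia keep an extra 20 credits, but lowers the common-amenities fund by 20, which costs Xia their own share of that drop: 4.3/6 × 20 = 14.33.
Net gain = 20 − 14.33 = 5.67. The private return per contributed unit (0.7167) is below 1, so free-riding is indeed the best response regardless of what the others do.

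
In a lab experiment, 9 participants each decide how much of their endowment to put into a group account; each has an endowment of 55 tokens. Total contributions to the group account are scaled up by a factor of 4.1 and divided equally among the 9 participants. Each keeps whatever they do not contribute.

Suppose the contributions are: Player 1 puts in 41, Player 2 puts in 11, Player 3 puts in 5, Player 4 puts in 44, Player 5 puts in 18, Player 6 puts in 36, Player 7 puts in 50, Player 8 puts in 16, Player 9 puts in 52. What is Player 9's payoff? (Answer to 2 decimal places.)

Total contributed: 41 + 11 + 5 + 44 + 18 + 36 + 50 + 16 + 52 = 273.
Each receives 4.1 × 273 / 9 = 124.37 from the group account.
Player 9 keeps 55 − 52 = 3, so Player 9's payoff is 3 + 124.37 = 127.37.

127.37 tokens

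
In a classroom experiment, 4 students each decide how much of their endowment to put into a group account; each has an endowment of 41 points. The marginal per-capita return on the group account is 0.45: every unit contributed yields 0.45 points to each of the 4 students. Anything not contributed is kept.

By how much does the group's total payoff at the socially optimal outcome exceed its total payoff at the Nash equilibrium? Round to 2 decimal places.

131.20 points

The private return per contributed unit is 0.45 < 1, so contributing 0 is dominant for every player. At the Nash equilibrium everyone keeps their 41, and the group total is 4 × 41 = 164.
Each contributed unit returns 1.800 to the group as a whole (0.45 to each of 4 players), which exceeds 1, so the social optimum is full contribution: group total = 1.800 × 164 = 295.20.
Efficiency loss = 295.20 − 164 = 131.20.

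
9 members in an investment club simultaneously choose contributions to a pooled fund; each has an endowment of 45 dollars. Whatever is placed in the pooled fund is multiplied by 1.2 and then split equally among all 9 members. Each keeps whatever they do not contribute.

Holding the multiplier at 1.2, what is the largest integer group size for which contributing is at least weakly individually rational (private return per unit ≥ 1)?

1

Private return per unit is 1.2/(group size), which is ≥ 1 whenever the group size is ≤ 1.2.
The largest such integer is 1.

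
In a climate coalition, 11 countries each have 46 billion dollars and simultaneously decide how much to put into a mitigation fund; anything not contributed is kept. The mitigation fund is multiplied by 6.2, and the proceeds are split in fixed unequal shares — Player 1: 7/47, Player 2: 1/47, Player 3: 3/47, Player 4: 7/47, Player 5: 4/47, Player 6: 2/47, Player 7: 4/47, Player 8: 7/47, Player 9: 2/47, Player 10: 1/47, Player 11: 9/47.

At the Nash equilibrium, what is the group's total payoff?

Player j's private return per contributed unit is 6.2 × (j's share). Contributing is weakly dominant for j when that share is at least 1/6.2 = 0.1613, and contributing 0 is dominant otherwise.
Only Player 11 (9/47) clears that bar, contributing 46; the remaining 10 contribute 0. Total contributed: 46.
The mitigation fund pays out 6.2 × 46 = 285.20 in total (split across the unequal shares, but the aggregate is all that matters for the group sum).
The 10 free-riders keep 46 each, adding 460. Group total = 460 + 285.20 = 745.20.

745.20 billion dollars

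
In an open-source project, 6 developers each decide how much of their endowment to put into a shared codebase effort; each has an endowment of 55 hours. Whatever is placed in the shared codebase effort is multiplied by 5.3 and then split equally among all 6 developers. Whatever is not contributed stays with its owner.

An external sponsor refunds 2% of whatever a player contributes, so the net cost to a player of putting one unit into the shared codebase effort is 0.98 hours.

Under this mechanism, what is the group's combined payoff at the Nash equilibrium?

The effective private return is (5.3/6) / 0.98 = 0.9014, which is still under 1, so the mechanism doesn't change anyone's dominant strategy: zero contribution.
At the Nash equilibrium no one contributes; group total payoff = 6 × 55 = 330.

330.00 hours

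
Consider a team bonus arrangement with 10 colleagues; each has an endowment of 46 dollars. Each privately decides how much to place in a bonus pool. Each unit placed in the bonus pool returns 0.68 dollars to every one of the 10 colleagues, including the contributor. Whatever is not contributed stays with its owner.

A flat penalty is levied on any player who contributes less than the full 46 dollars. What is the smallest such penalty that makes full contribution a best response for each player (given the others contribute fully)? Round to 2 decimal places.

Given the others contribute fully, the best deviation is to contribute 0 (any partial contribution still incurs the fine and gives up units whose private return 0.68 is below 1).
Deviating from 46 to 0 saves 46 dollars but forfeits the deviator's share of the drop in the bonus pool: 0.68 × 46 = 31.28.
So the deviation gain is 46 − 31.28 = 14.72, and the fine must be at least 14.72 dollars to wipe it out.

14.72 dollars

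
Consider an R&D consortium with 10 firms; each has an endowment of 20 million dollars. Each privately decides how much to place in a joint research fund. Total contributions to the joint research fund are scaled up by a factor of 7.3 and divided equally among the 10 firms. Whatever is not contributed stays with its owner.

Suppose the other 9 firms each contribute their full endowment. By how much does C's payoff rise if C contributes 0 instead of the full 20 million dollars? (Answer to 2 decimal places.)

5.40 million dollars

Switching from a contribution of 20 to 0 lets C keep an extra 20 million dollars, but lowers the joint research fund by 20, which costs C their own share of that drop: 7.3/10 × 20 = 14.60.
Net gain = 20 − 14.60 = 5.40. The private return per contributed unit (0.7300) is below 1, so free-riding is indeed the best response regardless of what the others do.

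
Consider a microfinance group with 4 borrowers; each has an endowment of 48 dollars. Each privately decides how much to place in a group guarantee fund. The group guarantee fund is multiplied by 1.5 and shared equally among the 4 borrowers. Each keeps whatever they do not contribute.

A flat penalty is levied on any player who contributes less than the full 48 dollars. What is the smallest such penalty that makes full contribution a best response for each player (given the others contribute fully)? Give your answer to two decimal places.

30.00 dollars

Given the others contribute fully, the best deviation is to contribute 0 (any partial contribution still incurs the fine and gives up units whose private return 0.3750 is below 1).
Deviating from 48 to 0 saves 48 dollars but forfeits the deviator's share of the drop in the group guarantee fund: 1.5/4 × 48 = 18.00.
So the deviation gain is 48 − 18.00 = 30.00, and the fine must be at least 30.00 dollars to wipe it out.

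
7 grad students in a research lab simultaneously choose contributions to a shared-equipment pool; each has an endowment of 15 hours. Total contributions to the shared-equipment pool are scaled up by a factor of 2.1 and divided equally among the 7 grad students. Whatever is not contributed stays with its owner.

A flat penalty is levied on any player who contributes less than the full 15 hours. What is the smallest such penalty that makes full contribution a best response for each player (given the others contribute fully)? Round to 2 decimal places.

Given the others contribute fully, the best deviation is to contribute 0 (any partial contribution still incurs the fine and gives up units whose private return 0.3000 is below 1).
Deviating from 15 to 0 saves 15 hours but forfeits the deviator's share of the drop in the shared-equipment pool: 2.1/7 × 15 = 4.50.
So the deviation gain is 15 − 4.50 = 10.50, and the fine must be at least 10.50 hours to wipe it out.

10.50 hours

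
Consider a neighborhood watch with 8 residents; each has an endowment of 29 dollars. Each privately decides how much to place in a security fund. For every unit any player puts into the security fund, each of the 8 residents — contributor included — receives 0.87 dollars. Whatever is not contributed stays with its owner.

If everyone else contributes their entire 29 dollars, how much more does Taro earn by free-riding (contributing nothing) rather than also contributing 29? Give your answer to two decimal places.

Switching from a contribution of 29 to 0 lets Taro keep an extra 29 dollars, but lowers the security fund by 29, which costs Taro their own share of that drop: 0.87 × 29 = 25.23.
Net gain = 29 − 25.23 = 3.77. The private return per contributed unit (0.87) is below 1, so free-riding is indeed the best response regardless of what the others do.

3.77 dollars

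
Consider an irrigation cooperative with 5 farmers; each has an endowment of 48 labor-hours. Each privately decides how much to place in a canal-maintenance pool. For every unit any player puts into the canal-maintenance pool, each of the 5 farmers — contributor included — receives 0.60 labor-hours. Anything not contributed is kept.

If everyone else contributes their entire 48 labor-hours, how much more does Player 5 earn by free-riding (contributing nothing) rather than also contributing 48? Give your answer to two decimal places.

19.20 labor-hours

Switching from a contribution of 48 to 0 lets Player 5 keep an extra 48 labor-hours, but lowers the canal-maintenance pool by 48, which costs Player 5 their own share of that drop: 0.60 × 48 = 28.80.
Net gain = 48 − 28.80 = 19.20. The private return per contributed unit (0.60) is below 1, so free-riding is indeed the best response regardless of what the others do.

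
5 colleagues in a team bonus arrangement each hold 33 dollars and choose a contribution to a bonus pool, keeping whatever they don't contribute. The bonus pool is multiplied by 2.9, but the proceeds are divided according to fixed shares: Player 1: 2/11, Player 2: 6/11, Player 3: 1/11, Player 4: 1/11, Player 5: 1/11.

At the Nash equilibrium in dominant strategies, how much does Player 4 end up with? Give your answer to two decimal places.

41.70 dollars

Each unit j contributes comes back to j as 2.9 × (j's share), so j prefers to contribute only if that share exceeds 1/2.9 = 0.3448; otherwise keeping the unit dominates.
Only Player 2 (6/11) clears that bar, contributing 33; the remaining 4 contribute 0. Total contributed: 33.
Player 4 keeps 33 and receives 2.9 × 33 × 1/11 = 8.70 from the bonus pool, for a payoff of 41.70.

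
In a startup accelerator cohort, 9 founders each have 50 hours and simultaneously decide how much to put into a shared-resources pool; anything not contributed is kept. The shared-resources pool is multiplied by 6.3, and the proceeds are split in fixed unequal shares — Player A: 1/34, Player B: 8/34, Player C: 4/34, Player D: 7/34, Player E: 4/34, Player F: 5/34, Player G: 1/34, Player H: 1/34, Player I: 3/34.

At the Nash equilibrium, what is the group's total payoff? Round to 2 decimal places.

A player with share s gets back 6.3·s per unit contributed, so full contribution is dominant for anyone with s > 1/6.3 = 0.1587 and zero contribution is dominant for anyone below.
Player B and Player D are above the threshold, contributing 50 each; the remaining 7 contribute 0. Total contributed: 100.
The shared-resources pool pays out 6.3 × 100 = 630.00 in total (split across the unequal shares, but the aggregate is all that matters for the group sum).
The 7 free-riders keep 50 each, adding 350. Group total = 350 + 630.00 = 980.00.

980.00 hours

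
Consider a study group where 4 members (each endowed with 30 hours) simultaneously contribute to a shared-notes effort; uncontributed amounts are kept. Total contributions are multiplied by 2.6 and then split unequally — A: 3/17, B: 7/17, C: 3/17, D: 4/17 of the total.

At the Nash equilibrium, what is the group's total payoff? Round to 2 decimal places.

Player j's private return per contributed unit is 2.6 × (j's share). Contributing is weakly dominant for j when that share is at least 1/2.6 = 0.3846, and contributing 0 is dominant otherwise.
Only B (7/17) clears that bar, contributing 30; the remaining 3 contribute 0. Total contributed: 30.
The shared-notes effort pays out 2.6 × 30 = 78.00 in total (split across the unequal shares, but the aggregate is all that matters for the group sum).
The 3 free-riders keep 30 each, adding 90. Group total = 90 + 78.00 = 168.00.

168.00 hours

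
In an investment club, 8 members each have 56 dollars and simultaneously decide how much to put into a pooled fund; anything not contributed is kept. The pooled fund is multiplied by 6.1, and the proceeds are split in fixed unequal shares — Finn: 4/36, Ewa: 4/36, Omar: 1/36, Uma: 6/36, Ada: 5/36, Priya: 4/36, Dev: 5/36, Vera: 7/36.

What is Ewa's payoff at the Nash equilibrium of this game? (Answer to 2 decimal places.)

Each unit j contributes comes back to j as 6.1 × (j's share), so j prefers to contribute only if that share exceeds 1/6.1 = 0.1639; otherwise keeping the unit dominates.
The shares above 0.1639 belong to Uma and Vera, contributing 56 each; the remaining 6 contribute 0. Total contributed: 112.
Ewa keeps 56 and receives 6.1 × 112 × 4/36 = 75.91 from the pooled fund, for a payoff of 131.91.

131.91 dollars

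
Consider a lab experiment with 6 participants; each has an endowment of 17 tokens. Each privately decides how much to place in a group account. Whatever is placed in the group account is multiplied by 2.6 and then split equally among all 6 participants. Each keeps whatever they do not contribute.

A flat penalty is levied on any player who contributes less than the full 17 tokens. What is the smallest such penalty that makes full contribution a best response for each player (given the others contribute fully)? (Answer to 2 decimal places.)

Given the others contribute fully, the best deviation is to contribute 0 (any partial contribution still incurs the fine and gives up units whose private return 0.4333 is below 1).
Deviating from 17 to 0 saves 17 tokens but forfeits the deviator's share of the drop in the group account: 2.6/6 × 17 = 7.37.
So the deviation gain is 17 − 7.37 = 9.63, and the fine must be at least 9.63 tokens to wipe it out.

9.63 tokens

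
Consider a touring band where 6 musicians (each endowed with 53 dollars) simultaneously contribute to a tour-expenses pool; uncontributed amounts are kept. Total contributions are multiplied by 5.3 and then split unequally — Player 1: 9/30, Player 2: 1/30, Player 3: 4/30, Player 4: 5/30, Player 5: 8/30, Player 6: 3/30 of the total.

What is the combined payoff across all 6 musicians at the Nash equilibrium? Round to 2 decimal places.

For player j, contributing a unit is worthwhile iff 5.3 × (j's share) ≥ 1, i.e. iff j's share is at least 0.1887.
The shares above 0.1887 belong to Player 1 and Player 5, contributing 53 each; the remaining 4 contribute 0. Total contributed: 106.
The tour-expenses pool pays out 5.3 × 106 = 561.80 in total (split across the unequal shares, but the aggregate is all that matters for the group sum).
The 4 free-riders keep 53 each, adding 212. Group total = 212 + 561.80 = 773.80.

773.80 dollars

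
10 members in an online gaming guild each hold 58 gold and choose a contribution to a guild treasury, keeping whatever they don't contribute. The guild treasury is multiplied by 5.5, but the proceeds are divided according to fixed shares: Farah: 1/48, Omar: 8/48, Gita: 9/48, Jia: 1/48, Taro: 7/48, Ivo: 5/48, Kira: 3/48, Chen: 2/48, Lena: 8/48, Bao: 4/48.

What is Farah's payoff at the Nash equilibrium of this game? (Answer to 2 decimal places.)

64.65 gold

Each unit j contributes comes back to j as 5.5 × (j's share), so j prefers to contribute only if that share exceeds 1/5.5 = 0.1818; otherwise keeping the unit dominates.
Gita alone (share 9/48) is above the threshold, contributing 58; the remaining 9 contribute 0. Total contributed: 58.
Farah keeps 58 and receives 5.5 × 58 × 1/48 = 6.65 from the guild treasury, for a payoff of 64.65.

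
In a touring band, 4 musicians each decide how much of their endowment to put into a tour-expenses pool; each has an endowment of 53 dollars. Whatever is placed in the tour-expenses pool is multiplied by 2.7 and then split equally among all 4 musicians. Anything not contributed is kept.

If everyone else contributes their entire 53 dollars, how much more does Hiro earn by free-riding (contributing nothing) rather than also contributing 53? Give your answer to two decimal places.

Switching from a contribution of 53 to 0 lets Hiro keep an extra 53 dollars, but lowers the tour-expenses pool by 53, which costs Hiro their own share of that drop: 2.7/4 × 53 = 35.77.
Net gain = 53 − 35.77 = 17.23. The private return per contributed unit (0.6750) is below 1, so free-riding is indeed the best response regardless of what the others do.

17.23 dollars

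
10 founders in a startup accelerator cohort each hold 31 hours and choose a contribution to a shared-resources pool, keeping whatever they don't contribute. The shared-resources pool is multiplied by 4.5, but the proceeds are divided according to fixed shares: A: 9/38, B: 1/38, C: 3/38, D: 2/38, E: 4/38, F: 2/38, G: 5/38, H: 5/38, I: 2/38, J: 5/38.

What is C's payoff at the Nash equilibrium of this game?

Player j's private return per contributed unit is 4.5 × (j's share). Contributing is weakly dominant for j when that share is at least 1/4.5 = 0.2222, and contributing 0 is dominant otherwise.
A alone (share 9/38) is above the threshold, contributing 31; the remaining 9 contribute 0. Total contributed: 31.
C keeps 31 and receives 4.5 × 31 × 3/38 = 11.01 from the shared-resources pool, for a payoff of 42.01.

42.01 hours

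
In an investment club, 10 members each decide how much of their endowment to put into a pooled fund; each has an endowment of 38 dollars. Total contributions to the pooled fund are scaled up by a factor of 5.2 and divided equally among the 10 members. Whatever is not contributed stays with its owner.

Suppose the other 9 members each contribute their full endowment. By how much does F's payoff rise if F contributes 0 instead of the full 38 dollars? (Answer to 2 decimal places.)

18.24 dollars

Switching from a contribution of 38 to 0 lets F keep an extra 38 dollars, but lowers the pooled fund by 38, which costs F their own share of that drop: 5.2/10 × 38 = 19.76.
Net gain = 38 − 19.76 = 18.24. The private return per contributed unit (0.5200) is below 1, so free-riding is indeed the best response regardless of what the others do.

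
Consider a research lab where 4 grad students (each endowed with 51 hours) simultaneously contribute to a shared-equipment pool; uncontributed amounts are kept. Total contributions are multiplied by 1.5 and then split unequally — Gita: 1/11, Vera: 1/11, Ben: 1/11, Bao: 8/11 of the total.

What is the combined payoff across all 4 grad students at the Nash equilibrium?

Each unit j contributes comes back to j as 1.5 × (j's share), so j prefers to contribute only if that share exceeds 1/1.5 = 0.6667; otherwise keeping the unit dominates.
Bao alone (share 8/11) is above the threshold, contributing 51; the remaining 3 contribute 0. Total contributed: 51.
The shared-equipment pool pays out 1.5 × 51 = 76.50 in total (split across the unequal shares, but the aggregate is all that matters for the group sum).
The 3 free-riders keep 51 each, adding 153. Group total = 153 + 76.50 = 229.50.

229.50 hours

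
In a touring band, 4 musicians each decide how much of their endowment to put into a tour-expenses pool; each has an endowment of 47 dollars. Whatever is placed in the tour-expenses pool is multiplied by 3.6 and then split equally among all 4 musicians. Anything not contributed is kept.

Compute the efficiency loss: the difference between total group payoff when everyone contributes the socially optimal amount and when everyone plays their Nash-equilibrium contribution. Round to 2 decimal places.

Each contributed unit returns 3.6/4 = 0.9000 to its contributor — below 1 — so contributing 0 is dominant for every player. At the Nash equilibrium everyone keeps their 47, and the group total is 4 × 47 = 188.
Each contributed unit returns 3.600 to the group as a whole (0.9000 to each of 4 players), which exceeds 1, so the social optimum is full contribution: group total = 3.600 × 188 = 676.80.
Efficiency loss = 676.80 − 188 = 488.80.

488.80 dollars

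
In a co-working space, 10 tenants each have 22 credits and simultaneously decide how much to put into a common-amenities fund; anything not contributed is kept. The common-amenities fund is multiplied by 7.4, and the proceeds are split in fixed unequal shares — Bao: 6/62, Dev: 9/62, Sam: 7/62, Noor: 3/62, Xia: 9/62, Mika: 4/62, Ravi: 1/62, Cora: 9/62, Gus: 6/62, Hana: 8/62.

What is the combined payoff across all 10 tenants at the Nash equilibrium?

642.40 credits

For player j, contributing a unit is worthwhile iff 7.4 × (j's share) ≥ 1, i.e. iff j's share is at least 0.1351.
Dev, Xia and Cora clear that bar, contributing 22 each; the remaining 7 contribute 0. Total contributed: 66.
The common-amenities fund pays out 7.4 × 66 = 488.40 in total (split across the unequal shares, but the aggregate is all that matters for the group sum).
The 7 free-riders keep 22 each, adding 154. Group total = 154 + 488.40 = 642.40.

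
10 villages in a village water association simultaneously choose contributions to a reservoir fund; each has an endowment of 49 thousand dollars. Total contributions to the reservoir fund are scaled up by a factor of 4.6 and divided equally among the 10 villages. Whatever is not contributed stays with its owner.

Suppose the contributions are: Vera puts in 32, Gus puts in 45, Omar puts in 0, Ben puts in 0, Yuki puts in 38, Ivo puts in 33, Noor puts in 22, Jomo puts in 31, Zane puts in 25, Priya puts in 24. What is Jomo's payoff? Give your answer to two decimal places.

Total contributed: 32 + 45 + 0 + 0 + 38 + 33 + 22 + 31 + 25 + 24 = 250.
Each receives 4.6 × 250 / 10 = 115.00 from the reservoir fund.
Jomo keeps 49 − 31 = 18, so Jomo's payoff is 18 + 115.00 = 133.00.

133.00 thousand dollars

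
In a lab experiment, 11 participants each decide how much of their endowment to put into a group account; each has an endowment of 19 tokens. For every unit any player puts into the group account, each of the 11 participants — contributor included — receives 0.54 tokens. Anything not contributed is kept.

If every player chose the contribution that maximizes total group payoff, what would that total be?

1241.46 tokens

Each contributed unit returns 5.940 to the group as a whole (0.54 to each of 11 players), which exceeds 1, so the social optimum is full contribution: group total = 5.940 × 209 = 1241.46.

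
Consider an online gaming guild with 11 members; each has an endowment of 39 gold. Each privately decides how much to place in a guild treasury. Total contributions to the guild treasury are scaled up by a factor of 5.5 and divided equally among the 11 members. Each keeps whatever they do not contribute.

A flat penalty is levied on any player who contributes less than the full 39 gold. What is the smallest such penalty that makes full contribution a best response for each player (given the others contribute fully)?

19.50 gold

Given the others contribute fully, the best deviation is to contribute 0 (any partial contribution still incurs the fine and gives up units whose private return 0.5000 is below 1).
Deviating from 39 to 0 saves 39 gold but forfeits the deviator's share of the drop in the guild treasury: 5.5/11 × 39 = 19.50.
So the deviation gain is 39 − 19.50 = 19.50, and the fine must be at least 19.50 gold to wipe it out.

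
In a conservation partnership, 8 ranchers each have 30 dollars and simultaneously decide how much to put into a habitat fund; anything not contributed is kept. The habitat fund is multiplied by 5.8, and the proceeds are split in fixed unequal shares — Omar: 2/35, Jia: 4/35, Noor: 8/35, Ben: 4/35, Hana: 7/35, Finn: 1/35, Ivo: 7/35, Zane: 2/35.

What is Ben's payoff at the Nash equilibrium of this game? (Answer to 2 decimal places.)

A player with share s gets back 5.8·s per unit contributed, so full contribution is dominant for anyone with s > 1/5.8 = 0.1724 and zero contribution is dominant for anyone below.
Noor, Hana and Ivo are above the threshold, contributing 30 each; the remaining 5 contribute 0. Total contributed: 90.
Ben keeps 30 and receives 5.8 × 90 × 4/35 = 59.66 from the habitat fund, for a payoff of 89.66.

89.66 dollars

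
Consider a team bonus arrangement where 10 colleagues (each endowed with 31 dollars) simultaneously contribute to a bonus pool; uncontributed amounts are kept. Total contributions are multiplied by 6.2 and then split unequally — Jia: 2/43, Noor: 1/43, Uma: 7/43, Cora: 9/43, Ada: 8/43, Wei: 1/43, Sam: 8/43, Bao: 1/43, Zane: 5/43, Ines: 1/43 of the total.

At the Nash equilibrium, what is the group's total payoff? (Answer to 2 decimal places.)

A player with share s gets back 6.2·s per unit contributed, so full contribution is dominant for anyone with s > 1/6.2 = 0.1613 and zero contribution is dominant for anyone below.
Uma, Cora, Ada and Sam are above the threshold, contributing 31 each; the remaining 6 contribute 0. Total contributed: 124.
The bonus pool pays out 6.2 × 124 = 768.80 in total (split across the unequal shares, but the aggregate is all that matters for the group sum).
The 6 free-riders keep 31 each, adding 186. Group total = 186 + 768.80 = 954.80.

954.80 dollars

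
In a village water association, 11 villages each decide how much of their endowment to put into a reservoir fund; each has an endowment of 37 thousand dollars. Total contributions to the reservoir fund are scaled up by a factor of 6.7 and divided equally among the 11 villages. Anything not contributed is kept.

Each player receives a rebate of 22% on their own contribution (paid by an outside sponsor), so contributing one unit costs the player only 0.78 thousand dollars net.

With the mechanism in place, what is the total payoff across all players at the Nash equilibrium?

407.00 thousand dollars

Even with the mechanism, each unit contributed returns only (6.7/11) / 0.78 = 0.7809 per unit of net cost, so contributing nothing is still dominant.
Everyone keeps their endowment and the group total is 11 × 37 = 407.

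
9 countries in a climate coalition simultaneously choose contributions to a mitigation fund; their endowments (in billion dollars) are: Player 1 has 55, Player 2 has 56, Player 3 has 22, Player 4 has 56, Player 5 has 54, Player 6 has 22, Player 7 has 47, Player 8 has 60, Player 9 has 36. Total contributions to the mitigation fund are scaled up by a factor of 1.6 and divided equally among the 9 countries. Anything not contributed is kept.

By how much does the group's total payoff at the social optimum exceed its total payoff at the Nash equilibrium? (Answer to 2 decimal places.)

244.80 billion dollars

The private return per contributed unit is 1.6/9 = 0.1778 < 1 for every player regardless of endowment, so the Nash equilibrium is zero contribution and the group total is Σ E_j = 55 + 56 + 22 + 56 + 54 + 22 + 47 + 60 + 36 = 408.
Each contributed unit returns 1.600 to the group, so the social optimum is full contribution by everyone: group total = 1.600 × 408 = 652.80.
Efficiency loss = (1.600 − 1) × 408 = 244.80.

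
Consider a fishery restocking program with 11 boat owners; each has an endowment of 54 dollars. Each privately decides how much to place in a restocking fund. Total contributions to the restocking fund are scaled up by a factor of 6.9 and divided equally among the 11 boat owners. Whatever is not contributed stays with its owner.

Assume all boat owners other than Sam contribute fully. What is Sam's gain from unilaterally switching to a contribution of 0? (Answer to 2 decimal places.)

Switching from a contribution of 54 to 0 lets Sam keep an extra 54 dollars, but lowers the restocking fund by 54, which costs Sam their own share of that drop: 6.9/11 × 54 = 33.87.
Net gain = 54 − 33.87 = 20.13. The private return per contributed unit (0.6273) is below 1, so free-riding is indeed the best response regardless of what the others do.

20.13 dollars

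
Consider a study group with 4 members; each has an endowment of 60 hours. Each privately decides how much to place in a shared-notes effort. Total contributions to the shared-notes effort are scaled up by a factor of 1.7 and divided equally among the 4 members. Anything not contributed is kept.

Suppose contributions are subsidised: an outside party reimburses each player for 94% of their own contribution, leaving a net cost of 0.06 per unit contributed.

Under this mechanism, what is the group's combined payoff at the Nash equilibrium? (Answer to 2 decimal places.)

633.60 hours

With the mechanism, a contributed unit returns (1.7/4) / 0.06 = 7.0833 per unit of net cost to the contributor — now above 1 — so contributing fully is weakly dominant for every player.
So the Nash equilibrium is full contribution by all 4; the group earns 4 × (60 × 0.94 + 1.7 × 60) = 633.60.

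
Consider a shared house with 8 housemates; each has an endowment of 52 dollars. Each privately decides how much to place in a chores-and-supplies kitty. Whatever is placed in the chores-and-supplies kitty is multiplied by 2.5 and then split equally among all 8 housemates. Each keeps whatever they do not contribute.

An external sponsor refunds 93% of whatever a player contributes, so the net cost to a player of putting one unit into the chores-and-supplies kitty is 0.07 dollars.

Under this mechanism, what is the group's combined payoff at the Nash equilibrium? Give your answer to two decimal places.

With the mechanism, a contributed unit returns (2.5/8) / 0.07 = 4.4643 per unit of net cost to the contributor — now above 1 — so contributing fully is weakly dominant for every player.
At the Nash equilibrium everyone contributes 52. Group total payoff = 8 × (52 × 0.93 + 2.5 × 52) = 1426.88.

1426.88 dollars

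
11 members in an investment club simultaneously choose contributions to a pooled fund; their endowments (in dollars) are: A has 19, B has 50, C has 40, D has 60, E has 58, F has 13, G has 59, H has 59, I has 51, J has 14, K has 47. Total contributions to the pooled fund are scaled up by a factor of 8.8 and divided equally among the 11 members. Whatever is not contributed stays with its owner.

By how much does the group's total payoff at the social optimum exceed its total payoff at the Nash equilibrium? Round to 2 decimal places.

The private return per contributed unit is 8.8/11 = 0.8000 < 1 for every player regardless of endowment, so the Nash equilibrium is zero contribution and the group total is Σ E_j = 19 + 50 + 40 + 60 + 58 + 13 + 59 + 59 + 51 + 14 + 47 = 470.
Each contributed unit returns 8.800 to the group, so the social optimum is full contribution by everyone: group total = 8.800 × 470 = 4136.00.
Efficiency loss = (8.800 − 1) × 470 = 3666.00.

3666.00 dollars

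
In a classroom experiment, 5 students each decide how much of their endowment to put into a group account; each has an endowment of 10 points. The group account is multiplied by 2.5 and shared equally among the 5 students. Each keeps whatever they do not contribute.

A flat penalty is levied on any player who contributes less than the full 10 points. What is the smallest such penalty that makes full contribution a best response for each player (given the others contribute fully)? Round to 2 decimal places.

Given the others contribute fully, the best deviation is to contribute 0 (any partial contribution still incurs the fine and gives up units whose private return 0.5000 is below 1).
Deviating from 10 to 0 saves 10 points but forfeits the deviator's share of the drop in the group account: 2.5/5 × 10 = 5.00.
So the deviation gain is 10 − 5.00 = 5.00, and the fine must be at least 5.00 points to wipe it out.

5.00 points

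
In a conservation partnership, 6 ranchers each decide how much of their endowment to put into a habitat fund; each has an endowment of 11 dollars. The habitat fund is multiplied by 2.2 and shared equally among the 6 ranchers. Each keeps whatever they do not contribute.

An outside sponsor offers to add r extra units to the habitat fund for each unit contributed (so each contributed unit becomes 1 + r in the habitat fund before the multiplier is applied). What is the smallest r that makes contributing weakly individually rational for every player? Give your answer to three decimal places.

With matching at rate r, one contributed unit becomes (1 + r) in the habitat fund and returns 2.2 × (1 + r) / 6 to the contributor.
Setting this equal to 1: 1 + r = 6/2.2 = 2.7273.
So the minimum matching rate is r = 2.7273 − 1 = 1.727.

1.727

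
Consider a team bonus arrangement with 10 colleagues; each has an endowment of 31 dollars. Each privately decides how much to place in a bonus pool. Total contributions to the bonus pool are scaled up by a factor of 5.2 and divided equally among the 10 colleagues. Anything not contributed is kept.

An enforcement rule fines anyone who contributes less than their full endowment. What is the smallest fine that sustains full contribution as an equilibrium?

14.88 dollars

Given the others contribute fully, the best deviation is to contribute 0 (any partial contribution still incurs the fine and gives up units whose private return 0.5200 is below 1).
Deviating from 31 to 0 saves 31 dollars but forfeits the deviator's share of the drop in the bonus pool: 5.2/10 × 31 = 16.12.
So the deviation gain is 31 − 16.12 = 14.88, and the fine must be at least 14.88 dollars to wipe it out.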